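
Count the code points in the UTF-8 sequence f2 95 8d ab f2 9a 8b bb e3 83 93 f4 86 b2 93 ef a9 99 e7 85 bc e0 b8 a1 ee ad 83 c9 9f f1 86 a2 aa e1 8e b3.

11

Byte at offset 0: 0xF2 = 11110010 → 4-byte char (#1). Advance 4.
Byte at offset 4: 0xF2 = 11110010 → 4-byte char (#2). Advance 4.
Byte at offset 8: 0xE3 = 11100011 → 3-byte char (#3). Advance 3.
Byte at offset 11: 0xF4 = 11110100 → 4-byte char (#4). Advance 4.
Byte at offset 15: 0xEF = 11101111 → 3-byte char (#5). Advance 3.
Byte at offset 18: 0xE7 = 11100111 → 3-byte char (#6). Advance 3.
Byte at offset 21: 0xE0 = 11100000 → 3-byte char (#7). Advance 3.
Byte at offset 24: 0xEE = 11101110 → 3-byte char (#8). Advance 3.
Byte at offset 27: 0xC9 = 11001001 → 2-byte char (#9). Advance 2.
Byte at offset 29: 0xF1 = 11110001 → 4-byte char (#10). Advance 4.
Byte at offset 33: 0xE1 = 11100001 → 3-byte char (#11). Advance 3.
Reached end at offset 36 after 11 code points.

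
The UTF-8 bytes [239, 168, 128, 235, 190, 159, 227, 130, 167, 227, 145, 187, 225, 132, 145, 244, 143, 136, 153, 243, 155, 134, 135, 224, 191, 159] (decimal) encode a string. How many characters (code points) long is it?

Byte at offset 0: 0xEF = 11101111 → 3-byte char (#1). Advance 3.
Byte at offset 3: 0xEB = 11101011 → 3-byte char (#2). Advance 3.
Byte at offset 6: 0xE3 = 11100011 → 3-byte char (#3). Advance 3.
Byte at offset 9: 0xE3 = 11100011 → 3-byte char (#4). Advance 3.
Byte at offset 12: 0xE1 = 11100001 → 3-byte char (#5). Advance 3.
Byte at offset 15: 0xF4 = 11110100 → 4-byte char (#6). Advance 4.
Byte at offset 19: 0xF3 = 11110011 → 4-byte char (#7). Advance 4.
Byte at offset 23: 0xE0 = 11100000 → 3-byte char (#8). Advance 3.
Reached end at offset 26 after 8 code points.

8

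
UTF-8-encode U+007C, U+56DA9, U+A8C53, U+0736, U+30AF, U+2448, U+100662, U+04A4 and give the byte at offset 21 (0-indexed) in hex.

0xD2

U+007C → 1-byte form 7C at offsets 0–0.
U+56DA9 → 4-byte form F1 96 B6 A9 at offsets 1–4.
U+A8C53 → 4-byte form F2 A8 B1 93 at offsets 5–8.
U+0736 → 2-byte form DC B6 at offsets 9–10.
U+30AF → 3-byte form E3 82 AF at offsets 11–13.
U+2448 → 3-byte form E2 91 88 at offsets 14–16.
U+100662 → 4-byte form F4 80 99 A2 at offsets 17–20.
U+04A4 → 2-byte form D2 A4 at offsets 21–22.
Offset 21 falls in char 8's range; it's byte 1 of D2 A4 = 0xD2.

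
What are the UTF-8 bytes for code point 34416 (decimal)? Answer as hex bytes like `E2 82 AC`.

E8 99 B0

U+8670 = 0x8670 = 34416 decimal. In range U+0800–U+FFFF → 3-byte form: 1110xxxx 10xxxxxx 10xxxxxx.
Binary (16 bits): 1000011001110000.
Split 4+6+6: 1000 | 011001 | 110000.
Byte 1: 11101000 = 0xE8.
Byte 2: 10011001 = 0x99.
Byte 3: 10110000 = 0xB0.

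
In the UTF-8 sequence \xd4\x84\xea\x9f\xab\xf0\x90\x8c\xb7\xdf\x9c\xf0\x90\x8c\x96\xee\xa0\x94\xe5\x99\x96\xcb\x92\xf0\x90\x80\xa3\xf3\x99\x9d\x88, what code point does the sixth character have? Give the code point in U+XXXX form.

Offset 0: leading byte 0xD4 = 11010100 → 2-byte char #1 = D4 84.
Offset 2: leading byte 0xEA = 11101010 → 3-byte char #2 = EA 9F AB.
Offset 5: leading byte 0xF0 = 11110000 → 4-byte char #3 = F0 90 8C B7.
Offset 9: leading byte 0xDF = 11011111 → 2-byte char #4 = DF 9C.
Offset 11: leading byte 0xF0 = 11110000 → 4-byte char #5 = F0 90 8C 96.
Offset 15: leading byte 0xEE = 11101110 → 3-byte char #6 = EE A0 94.
Leading byte 0xEE = 11101110 matches 1110xxxx → 3-byte sequence.
Byte 1: 0xEE = 11101110, payload 1110 (4 bits).
Byte 2: 0xA0 = 10100000 (10xxxxxx ✓), payload 100000.
Byte 3: 0x94 = 10010100 (10xxxxxx ✓), payload 010100.
Concatenate: 1110100000010100 = 0xE814 (16 bits → U+E814).

U+E814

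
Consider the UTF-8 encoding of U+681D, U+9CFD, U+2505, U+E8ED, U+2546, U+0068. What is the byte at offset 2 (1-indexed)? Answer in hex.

0xA0

1-indexed offset 2 is 0-indexed offset 1.
U+681D → 3-byte form E6 A0 9D at offsets 0–2.
Offset 1 falls in char 1's range; it's byte 2 of E6 A0 9D = 0xA0.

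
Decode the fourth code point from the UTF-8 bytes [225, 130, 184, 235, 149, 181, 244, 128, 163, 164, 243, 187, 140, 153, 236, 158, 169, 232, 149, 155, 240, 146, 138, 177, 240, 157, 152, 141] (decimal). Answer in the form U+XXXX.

U+FB319

Offset 0: leading byte 0xE1 = 11100001 → 3-byte char #1 = E1 82 B8.
Offset 3: leading byte 0xEB = 11101011 → 3-byte char #2 = EB 95 B5.
Offset 6: leading byte 0xF4 = 11110100 → 4-byte char #3 = F4 80 A3 A4.
Offset 10: leading byte 0xF3 = 11110011 → 4-byte char #4 = F3 BB 8C 99.
Leading byte 0xF3 = 11110011 matches 11110xxx → 4-byte sequence.
Byte 1: 0xF3 = 11110011, payload 011 (3 bits).
Byte 2: 0xBB = 10111011 (10xxxxxx ✓), payload 111011.
Byte 3: 0x8C = 10001100 (10xxxxxx ✓), payload 001100.
Byte 4: 0x99 = 10011001 (10xxxxxx ✓), payload 011001.
Concatenate: 011111011001100011001 = 0xFB319 (21 bits → U+FB319).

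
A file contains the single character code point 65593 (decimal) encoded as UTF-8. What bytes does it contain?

U+10039 = 0x10039 = 65593 decimal. In range U+10000–U+10FFFF → 4-byte form: 11110xxx 10xxxxxx 10xxxxxx 10xxxxxx.
Binary (21 bits): 000010000000000111001.
Split 3+6+6+6: 000 | 010000 | 000000 | 111001.
Byte 1: 11110000 = 0xF0.
Byte 2: 10010000 = 0x90.
Byte 3: 10000000 = 0x80.
Byte 4: 10111001 = 0xB9.

F0 90 80 B9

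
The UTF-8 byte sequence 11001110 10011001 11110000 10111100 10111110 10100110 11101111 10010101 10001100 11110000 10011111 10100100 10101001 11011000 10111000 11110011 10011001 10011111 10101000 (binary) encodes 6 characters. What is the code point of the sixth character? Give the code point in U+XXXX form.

Offset 0: leading byte 0xCE = 11001110 → 2-byte char #1 = CE 99.
Offset 2: leading byte 0xF0 = 11110000 → 4-byte char #2 = F0 BC BE A6.
Offset 6: leading byte 0xEF = 11101111 → 3-byte char #3 = EF 95 8C.
Offset 9: leading byte 0xF0 = 11110000 → 4-byte char #4 = F0 9F A4 A9.
Offset 13: leading byte 0xD8 = 11011000 → 2-byte char #5 = D8 B8.
Offset 15: leading byte 0xF3 = 11110011 → 4-byte char #6 = F3 99 9F A8.
Leading byte 0xF3 = 11110011 matches 11110xxx → 4-byte sequence.
Byte 1: 0xF3 = 11110011, payload 011 (3 bits).
Byte 2: 0x99 = 10011001 (10xxxxxx ✓), payload 011001.
Byte 3: 0x9F = 10011111 (10xxxxxx ✓), payload 011111.
Byte 4: 0xA8 = 10101000 (10xxxxxx ✓), payload 101000.
Concatenate: 011011001011111101000 = 0xD97E8 (21 bits → U+D97E8).

U+D97E8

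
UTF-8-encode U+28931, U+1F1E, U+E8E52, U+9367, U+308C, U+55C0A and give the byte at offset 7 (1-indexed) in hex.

1-indexed offset 7 is 0-indexed offset 6.
U+28931 → 4-byte form F0 A8 A4 B1 at offsets 0–3.
U+1F1E → 3-byte form E1 BC 9E at offsets 4–6.
Offset 6 falls in char 2's range; it's byte 3 of E1 BC 9E = 0x9E.

0x9E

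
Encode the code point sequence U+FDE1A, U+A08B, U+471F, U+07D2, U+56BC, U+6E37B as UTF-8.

U+FDE1A: 4-byte form → F3 BD B8 9A.
U+A08B: 3-byte form → EA 82 8B.
U+471F: 3-byte form → E4 9C 9F.
U+07D2: 2-byte form → DF 92.
U+56BC: 3-byte form → E5 9A BC.
U+6E37B: 4-byte form → F1 AE 8D BB.
Concatenated (19 bytes): F3 BD B8 9A EA 82 8B E4 9C 9F DF 92 E5 9A BC F1 AE 8D BB.

F3 BD B8 9A EA 82 8B E4 9C 9F DF 92 E5 9A BC F1 AE 8D BB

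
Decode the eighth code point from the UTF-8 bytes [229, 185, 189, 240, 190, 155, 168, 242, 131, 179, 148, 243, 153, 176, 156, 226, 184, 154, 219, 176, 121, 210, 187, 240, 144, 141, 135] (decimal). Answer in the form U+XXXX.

U+04BB

Offset 0: leading byte 0xE5 = 11100101 → 3-byte char #1 = E5 B9 BD.
Offset 3: leading byte 0xF0 = 11110000 → 4-byte char #2 = F0 BE 9B A8.
Offset 7: leading byte 0xF2 = 11110010 → 4-byte char #3 = F2 83 B3 94.
Offset 11: leading byte 0xF3 = 11110011 → 4-byte char #4 = F3 99 B0 9C.
Offset 15: leading byte 0xE2 = 11100010 → 3-byte char #5 = E2 B8 9A.
Offset 18: leading byte 0xDB = 11011011 → 2-byte char #6 = DB B0.
Offset 20: leading byte 0x79 = 01111001 → 1-byte char #7 = 79.
Offset 21: leading byte 0xD2 = 11010010 → 2-byte char #8 = D2 BB.
Leading byte 0xD2 = 11010010 matches 110xxxxx → 2-byte sequence.
Byte 1: 0xD2 = 11010010, payload 10010 (5 bits).
Byte 2: 0xBB = 10111011 (10xxxxxx ✓), payload 111011.
Concatenate: 10010111011 = 0x4BB (11 bits → U+04BB).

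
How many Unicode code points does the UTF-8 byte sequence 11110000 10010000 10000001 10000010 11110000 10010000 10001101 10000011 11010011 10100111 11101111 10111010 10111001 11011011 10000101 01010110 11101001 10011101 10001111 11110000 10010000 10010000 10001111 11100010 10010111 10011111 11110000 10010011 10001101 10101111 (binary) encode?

10

Byte at offset 0: 0xF0 = 11110000 → 4-byte char (#1). Advance 4.
Byte at offset 4: 0xF0 = 11110000 → 4-byte char (#2). Advance 4.
Byte at offset 8: 0xD3 = 11010011 → 2-byte char (#3). Advance 2.
Byte at offset 10: 0xEF = 11101111 → 3-byte char (#4). Advance 3.
Byte at offset 13: 0xDB = 11011011 → 2-byte char (#5). Advance 2.
Byte at offset 15: 0x56 = 01010110 → 1-byte char (#6). Advance 1.
Byte at offset 16: 0xE9 = 11101001 → 3-byte char (#7). Advance 3.
Byte at offset 19: 0xF0 = 11110000 → 4-byte char (#8). Advance 4.
Byte at offset 23: 0xE2 = 11100010 → 3-byte char (#9). Advance 3.
Byte at offset 26: 0xF0 = 11110000 → 4-byte char (#10). Advance 4.
Reached end at offset 30 after 10 code points.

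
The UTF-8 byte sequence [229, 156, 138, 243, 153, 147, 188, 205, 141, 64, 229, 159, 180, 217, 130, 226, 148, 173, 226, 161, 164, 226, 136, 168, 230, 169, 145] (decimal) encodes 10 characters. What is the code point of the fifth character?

Offset 0: leading byte 0xE5 = 11100101 → 3-byte char #1 = E5 9C 8A.
Offset 3: leading byte 0xF3 = 11110011 → 4-byte char #2 = F3 99 93 BC.
Offset 7: leading byte 0xCD = 11001101 → 2-byte char #3 = CD 8D.
Offset 9: leading byte 0x40 = 01000000 → 1-byte char #4 = 40.
Offset 10: leading byte 0xE5 = 11100101 → 3-byte char #5 = E5 9F B4.
Leading byte 0xE5 = 11100101 matches 1110xxxx → 3-byte sequence.
Byte 1: 0xE5 = 11100101, payload 0101 (4 bits).
Byte 2: 0x9F = 10011111 (10xxxxxx ✓), payload 011111.
Byte 3: 0xB4 = 10110100 (10xxxxxx ✓), payload 110100.
Concatenate: 0101011111110100 = 0x57F4 (16 bits → U+57F4).

U+57F4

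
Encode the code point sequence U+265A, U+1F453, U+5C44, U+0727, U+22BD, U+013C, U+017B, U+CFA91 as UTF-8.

E2 99 9A F0 9F 91 93 E5 B1 84 DC A7 E2 8A BD C4 BC C5 BB F3 8F AA 91

U+265A: 3-byte form → E2 99 9A.
U+1F453: 4-byte form → F0 9F 91 93.
U+5C44: 3-byte form → E5 B1 84.
U+0727: 2-byte form → DC A7.
U+22BD: 3-byte form → E2 8A BD.
U+013C: 2-byte form → C4 BC.
U+017B: 2-byte form → C5 BB.
U+CFA91: 4-byte form → F3 8F AA 91.
Concatenated (23 bytes): E2 99 9A F0 9F 91 93 E5 B1 84 DC A7 E2 8A BD C4 BC C5 BB F3 8F AA 91.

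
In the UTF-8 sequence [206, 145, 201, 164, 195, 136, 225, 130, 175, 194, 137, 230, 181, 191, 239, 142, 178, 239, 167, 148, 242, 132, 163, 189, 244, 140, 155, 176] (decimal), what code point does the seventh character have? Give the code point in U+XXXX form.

Offset 0: leading byte 0xCE = 11001110 → 2-byte char #1 = CE 91.
Offset 2: leading byte 0xC9 = 11001001 → 2-byte char #2 = C9 A4.
Offset 4: leading byte 0xC3 = 11000011 → 2-byte char #3 = C3 88.
Offset 6: leading byte 0xE1 = 11100001 → 3-byte char #4 = E1 82 AF.
Offset 9: leading byte 0xC2 = 11000010 → 2-byte char #5 = C2 89.
Offset 11: leading byte 0xE6 = 11100110 → 3-byte char #6 = E6 B5 BF.
Offset 14: leading byte 0xEF = 11101111 → 3-byte char #7 = EF 8E B2.
Leading byte 0xEF = 11101111 matches 1110xxxx → 3-byte sequence.
Byte 1: 0xEF = 11101111, payload 1111 (4 bits).
Byte 2: 0x8E = 10001110 (10xxxxxx ✓), payload 001110.
Byte 3: 0xB2 = 10110010 (10xxxxxx ✓), payload 110010.
Concatenate: 1111001110110010 = 0xF3B2 (16 bits → U+F3B2).

U+F3B2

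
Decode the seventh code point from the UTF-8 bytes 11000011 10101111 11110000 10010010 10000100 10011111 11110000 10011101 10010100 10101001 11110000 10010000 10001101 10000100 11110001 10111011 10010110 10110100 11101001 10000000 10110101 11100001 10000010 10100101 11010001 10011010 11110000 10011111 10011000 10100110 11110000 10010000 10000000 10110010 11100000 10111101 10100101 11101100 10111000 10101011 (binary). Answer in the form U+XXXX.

Offset 0: leading byte 0xC3 = 11000011 → 2-byte char #1 = C3 AF.
Offset 2: leading byte 0xF0 = 11110000 → 4-byte char #2 = F0 92 84 9F.
Offset 6: leading byte 0xF0 = 11110000 → 4-byte char #3 = F0 9D 94 A9.
Offset 10: leading byte 0xF0 = 11110000 → 4-byte char #4 = F0 90 8D 84.
Offset 14: leading byte 0xF1 = 11110001 → 4-byte char #5 = F1 BB 96 B4.
Offset 18: leading byte 0xE9 = 11101001 → 3-byte char #6 = E9 80 B5.
Offset 21: leading byte 0xE1 = 11100001 → 3-byte char #7 = E1 82 A5.
Leading byte 0xE1 = 11100001 matches 1110xxxx → 3-byte sequence.
Byte 1: 0xE1 = 11100001, payload 0001 (4 bits).
Byte 2: 0x82 = 10000010 (10xxxxxx ✓), payload 000010.
Byte 3: 0xA5 = 10100101 (10xxxxxx ✓), payload 100101.
Concatenate: 0001000010100101 = 0x10A5 (16 bits → U+10A5).

U+10A5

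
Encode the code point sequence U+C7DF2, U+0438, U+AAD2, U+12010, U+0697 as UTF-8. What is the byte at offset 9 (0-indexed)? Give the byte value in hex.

U+C7DF2 → 4-byte form F3 87 B7 B2 at offsets 0–3.
U+0438 → 2-byte form D0 B8 at offsets 4–5.
U+AAD2 → 3-byte form EA AB 92 at offsets 6–8.
U+12010 → 4-byte form F0 92 80 90 at offsets 9–12.
Offset 9 falls in char 4's range; it's byte 1 of F0 92 80 90 = 0xF0.

0xF0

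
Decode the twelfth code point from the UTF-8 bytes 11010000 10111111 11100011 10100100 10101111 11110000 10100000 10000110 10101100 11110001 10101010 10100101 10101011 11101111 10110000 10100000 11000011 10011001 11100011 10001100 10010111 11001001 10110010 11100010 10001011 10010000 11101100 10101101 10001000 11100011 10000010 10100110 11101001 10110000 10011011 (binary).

U+9C1B

Offset 0: leading byte 0xD0 = 11010000 → 2-byte char #1 = D0 BF.
Offset 2: leading byte 0xE3 = 11100011 → 3-byte char #2 = E3 A4 AF.
Offset 5: leading byte 0xF0 = 11110000 → 4-byte char #3 = F0 A0 86 AC.
Offset 9: leading byte 0xF1 = 11110001 → 4-byte char #4 = F1 AA A5 AB.
Offset 13: leading byte 0xEF = 11101111 → 3-byte char #5 = EF B0 A0.
Offset 16: leading byte 0xC3 = 11000011 → 2-byte char #6 = C3 99.
Offset 18: leading byte 0xE3 = 11100011 → 3-byte char #7 = E3 8C 97.
Offset 21: leading byte 0xC9 = 11001001 → 2-byte char #8 = C9 B2.
Offset 23: leading byte 0xE2 = 11100010 → 3-byte char #9 = E2 8B 90.
Offset 26: leading byte 0xEC = 11101100 → 3-byte char #10 = EC AD 88.
Offset 29: leading byte 0xE3 = 11100011 → 3-byte char #11 = E3 82 A6.
Offset 32: leading byte 0xE9 = 11101001 → 3-byte char #12 = E9 B0 9B.
Leading byte 0xE9 = 11101001 matches 1110xxxx → 3-byte sequence.
Byte 1: 0xE9 = 11101001, payload 1001 (4 bits).
Byte 2: 0xB0 = 10110000 (10xxxxxx ✓), payload 110000.
Byte 3: 0x9B = 10011011 (10xxxxxx ✓), payload 011011.
Concatenate: 1001110000011011 = 0x9C1B (16 bits → U+9C1B).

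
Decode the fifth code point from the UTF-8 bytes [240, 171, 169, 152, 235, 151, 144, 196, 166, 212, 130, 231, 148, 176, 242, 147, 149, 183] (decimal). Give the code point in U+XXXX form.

Offset 0: leading byte 0xF0 = 11110000 → 4-byte char #1 = F0 AB A9 98.
Offset 4: leading byte 0xEB = 11101011 → 3-byte char #2 = EB 97 90.
Offset 7: leading byte 0xC4 = 11000100 → 2-byte char #3 = C4 A6.
Offset 9: leading byte 0xD4 = 11010100 → 2-byte char #4 = D4 82.
Offset 11: leading byte 0xE7 = 11100111 → 3-byte char #5 = E7 94 B0.
Leading byte 0xE7 = 11100111 matches 1110xxxx → 3-byte sequence.
Byte 1: 0xE7 = 11100111, payload 0111 (4 bits).
Byte 2: 0x94 = 10010100 (10xxxxxx ✓), payload 010100.
Byte 3: 0xB0 = 10110000 (10xxxxxx ✓), payload 110000.
Concatenate: 0111010100110000 = 0x7530 (16 bits → U+7530).

U+7530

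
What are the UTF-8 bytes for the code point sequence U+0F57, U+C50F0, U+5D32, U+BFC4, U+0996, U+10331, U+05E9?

U+0F57: 3-byte form → E0 BD 97.
U+C50F0: 4-byte form → F3 85 83 B0.
U+5D32: 3-byte form → E5 B4 B2.
U+BFC4: 3-byte form → EB BF 84.
U+0996: 3-byte form → E0 A6 96.
U+10331: 4-byte form → F0 90 8C B1.
U+05E9: 2-byte form → D7 A9.
Concatenated (22 bytes): E0 BD 97 F3 85 83 B0 E5 B4 B2 EB BF 84 E0 A6 96 F0 90 8C B1 D7 A9.

E0 BD 97 F3 85 83 B0 E5 B4 B2 EB BF 84 E0 A6 96 F0 90 8C B1 D7 A9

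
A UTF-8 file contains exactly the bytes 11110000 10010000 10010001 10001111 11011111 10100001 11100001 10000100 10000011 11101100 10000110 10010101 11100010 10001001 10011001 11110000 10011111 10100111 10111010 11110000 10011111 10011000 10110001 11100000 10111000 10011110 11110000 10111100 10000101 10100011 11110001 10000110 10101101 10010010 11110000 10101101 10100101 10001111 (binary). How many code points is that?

11

Byte at offset 0: 0xF0 = 11110000 → 4-byte char (#1). Advance 4.
Byte at offset 4: 0xDF = 11011111 → 2-byte char (#2). Advance 2.
Byte at offset 6: 0xE1 = 11100001 → 3-byte char (#3). Advance 3.
Byte at offset 9: 0xEC = 11101100 → 3-byte char (#4). Advance 3.
Byte at offset 12: 0xE2 = 11100010 → 3-byte char (#5). Advance 3.
Byte at offset 15: 0xF0 = 11110000 → 4-byte char (#6). Advance 4.
Byte at offset 19: 0xF0 = 11110000 → 4-byte char (#7). Advance 4.
Byte at offset 23: 0xE0 = 11100000 → 3-byte char (#8). Advance 3.
Byte at offset 26: 0xF0 = 11110000 → 4-byte char (#9). Advance 4.
Byte at offset 30: 0xF1 = 11110001 → 4-byte char (#10). Advance 4.
Byte at offset 34: 0xF0 = 11110000 → 4-byte char (#11). Advance 4.
Reached end at offset 38 after 11 code points.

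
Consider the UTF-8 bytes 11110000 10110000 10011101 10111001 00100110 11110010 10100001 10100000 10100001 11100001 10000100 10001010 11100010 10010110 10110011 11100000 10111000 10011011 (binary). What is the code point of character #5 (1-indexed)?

Offset 0: leading byte 0xF0 = 11110000 → 4-byte char #1 = F0 B0 9D B9.
Offset 4: leading byte 0x26 = 00100110 → 1-byte char #2 = 26.
Offset 5: leading byte 0xF2 = 11110010 → 4-byte char #3 = F2 A1 A0 A1.
Offset 9: leading byte 0xE1 = 11100001 → 3-byte char #4 = E1 84 8A.
Offset 12: leading byte 0xE2 = 11100010 → 3-byte char #5 = E2 96 B3.
Leading byte 0xE2 = 11100010 matches 1110xxxx → 3-byte sequence.
Byte 1: 0xE2 = 11100010, payload 0010 (4 bits).
Byte 2: 0x96 = 10010110 (10xxxxxx ✓), payload 010110.
Byte 3: 0xB3 = 10110011 (10xxxxxx ✓), payload 110011.
Concatenate: 0010010110110011 = 0x25B3 (16 bits → U+25B3).

U+25B3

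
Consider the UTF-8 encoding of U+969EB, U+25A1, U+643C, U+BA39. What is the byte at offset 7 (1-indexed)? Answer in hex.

0xA1

1-indexed offset 7 is 0-indexed offset 6.
U+969EB → 4-byte form F2 96 A7 AB at offsets 0–3.
U+25A1 → 3-byte form E2 96 A1 at offsets 4–6.
Offset 6 falls in char 2's range; it's byte 3 of E2 96 A1 = 0xA1.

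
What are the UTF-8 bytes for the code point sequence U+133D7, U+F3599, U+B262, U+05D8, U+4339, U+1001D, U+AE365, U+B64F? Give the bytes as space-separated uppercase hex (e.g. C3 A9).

U+133D7: 4-byte form → F0 93 8F 97.
U+F3599: 4-byte form → F3 B3 96 99.
U+B262: 3-byte form → EB 89 A2.
U+05D8: 2-byte form → D7 98.
U+4339: 3-byte form → E4 8C B9.
U+1001D: 4-byte form → F0 90 80 9D.
U+AE365: 4-byte form → F2 AE 8D A5.
U+B64F: 3-byte form → EB 99 8F.
Concatenated (27 bytes): F0 93 8F 97 F3 B3 96 99 EB 89 A2 D7 98 E4 8C B9 F0 90 80 9D F2 AE 8D A5 EB 99 8F.

F0 93 8F 97 F3 B3 96 99 EB 89 A2 D7 98 E4 8C B9 F0 90 80 9D F2 AE 8D A5 EB 99 8F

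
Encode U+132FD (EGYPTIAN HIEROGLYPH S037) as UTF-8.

U+132FD = 0x132FD = 78589 decimal. In range U+10000–U+10FFFF → 4-byte form: 11110xxx 10xxxxxx 10xxxxxx 10xxxxxx.
Binary (21 bits): 000010011001011111101.
Split 3+6+6+6: 000 | 010011 | 001011 | 111101.
Byte 1: 11110000 = 0xF0.
Byte 2: 10010011 = 0x93.
Byte 3: 10001011 = 0x8B.
Byte 4: 10111101 = 0xBD.

F0 93 8B BD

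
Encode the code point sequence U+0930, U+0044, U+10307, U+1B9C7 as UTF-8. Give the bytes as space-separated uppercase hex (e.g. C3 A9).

E0 A4 B0 44 F0 90 8C 87 F0 9B A7 87

U+0930: 3-byte form → E0 A4 B0.
U+0044: 1-byte form → 44.
U+10307: 4-byte form → F0 90 8C 87.
U+1B9C7: 4-byte form → F0 9B A7 87.
Concatenated (12 bytes): E0 A4 B0 44 F0 90 8C 87 F0 9B A7 87.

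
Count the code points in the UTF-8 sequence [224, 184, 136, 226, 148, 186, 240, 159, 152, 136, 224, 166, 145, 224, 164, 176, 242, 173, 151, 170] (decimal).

6

Byte at offset 0: 0xE0 = 11100000 → 3-byte char (#1). Advance 3.
Byte at offset 3: 0xE2 = 11100010 → 3-byte char (#2). Advance 3.
Byte at offset 6: 0xF0 = 11110000 → 4-byte char (#3). Advance 4.
Byte at offset 10: 0xE0 = 11100000 → 3-byte char (#4). Advance 3.
Byte at offset 13: 0xE0 = 11100000 → 3-byte char (#5). Advance 3.
Byte at offset 16: 0xF2 = 11110010 → 4-byte char (#6). Advance 4.
Reached end at offset 20 after 6 code points.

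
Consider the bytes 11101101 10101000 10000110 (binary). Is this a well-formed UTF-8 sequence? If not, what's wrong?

Structurally a 3-byte sequence; payload = 0xDA06.
But 0xDA06 is in U+D800–U+DFFF, the surrogate range. Surrogates are not Unicode scalar values and are forbidden in UTF-8.

invalid (encodes a surrogate (U+D800–U+DFFF))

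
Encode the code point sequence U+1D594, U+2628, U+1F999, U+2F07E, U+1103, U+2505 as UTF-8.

F0 9D 96 94 E2 98 A8 F0 9F A6 99 F0 AF 81 BE E1 84 83 E2 94 85

U+1D594: 4-byte form → F0 9D 96 94.
U+2628: 3-byte form → E2 98 A8.
U+1F999: 4-byte form → F0 9F A6 99.
U+2F07E: 4-byte form → F0 AF 81 BE.
U+1103: 3-byte form → E1 84 83.
U+2505: 3-byte form → E2 94 85.
Concatenated (21 bytes): F0 9D 96 94 E2 98 A8 F0 9F A6 99 F0 AF 81 BE E1 84 83 E2 94 85.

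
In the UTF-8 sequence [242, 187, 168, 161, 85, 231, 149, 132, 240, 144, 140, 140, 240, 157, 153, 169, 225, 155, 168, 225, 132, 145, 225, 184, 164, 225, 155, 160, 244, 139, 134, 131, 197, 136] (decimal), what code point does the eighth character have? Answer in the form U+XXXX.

Offset 0: leading byte 0xF2 = 11110010 → 4-byte char #1 = F2 BB A8 A1.
Offset 4: leading byte 0x55 = 01010101 → 1-byte char #2 = 55.
Offset 5: leading byte 0xE7 = 11100111 → 3-byte char #3 = E7 95 84.
Offset 8: leading byte 0xF0 = 11110000 → 4-byte char #4 = F0 90 8C 8C.
Offset 12: leading byte 0xF0 = 11110000 → 4-byte char #5 = F0 9D 99 A9.
Offset 16: leading byte 0xE1 = 11100001 → 3-byte char #6 = E1 9B A8.
Offset 19: leading byte 0xE1 = 11100001 → 3-byte char #7 = E1 84 91.
Offset 22: leading byte 0xE1 = 11100001 → 3-byte char #8 = E1 B8 A4.
Leading byte 0xE1 = 11100001 matches 1110xxxx → 3-byte sequence.
Byte 1: 0xE1 = 11100001, payload 0001 (4 bits).
Byte 2: 0xB8 = 10111000 (10xxxxxx ✓), payload 111000.
Byte 3: 0xA4 = 10100100 (10xxxxxx ✓), payload 100100.
Concatenate: 0001111000100100 = 0x1E24 (16 bits → U+1E24).

U+1E24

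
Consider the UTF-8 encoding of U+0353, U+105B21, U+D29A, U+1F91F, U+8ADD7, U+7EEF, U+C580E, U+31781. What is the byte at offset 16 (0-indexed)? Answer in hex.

0x97

U+0353 → 2-byte form CD 93 at offsets 0–1.
U+105B21 → 4-byte form F4 85 AC A1 at offsets 2–5.
U+D29A → 3-byte form ED 8A 9A at offsets 6–8.
U+1F91F → 4-byte form F0 9F A4 9F at offsets 9–12.
U+8ADD7 → 4-byte form F2 8A B7 97 at offsets 13–16.
Offset 16 falls in char 5's range; it's byte 4 of F2 8A B7 97 = 0x97.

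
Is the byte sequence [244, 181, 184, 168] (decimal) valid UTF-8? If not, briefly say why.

invalid (encodes a value above U+10FFFF)

Leading byte 0xF4 = 11110100 → 4-byte form.
Payload = 0x135E28, which exceeds U+10FFFF, the maximum Unicode code point. (Leading bytes F5–FF, or F4 followed by ≥ 0x90, are invalid.)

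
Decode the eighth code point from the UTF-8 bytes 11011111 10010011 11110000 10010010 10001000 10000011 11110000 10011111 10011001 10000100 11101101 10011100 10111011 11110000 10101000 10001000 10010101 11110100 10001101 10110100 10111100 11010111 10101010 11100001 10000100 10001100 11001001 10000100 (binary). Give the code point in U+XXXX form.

U+110C

Offset 0: leading byte 0xDF = 11011111 → 2-byte char #1 = DF 93.
Offset 2: leading byte 0xF0 = 11110000 → 4-byte char #2 = F0 92 88 83.
Offset 6: leading byte 0xF0 = 11110000 → 4-byte char #3 = F0 9F 99 84.
Offset 10: leading byte 0xED = 11101101 → 3-byte char #4 = ED 9C BB.
Offset 13: leading byte 0xF0 = 11110000 → 4-byte char #5 = F0 A8 88 95.
Offset 17: leading byte 0xF4 = 11110100 → 4-byte char #6 = F4 8D B4 BC.
Offset 21: leading byte 0xD7 = 11010111 → 2-byte char #7 = D7 AA.
Offset 23: leading byte 0xE1 = 11100001 → 3-byte char #8 = E1 84 8C.
Leading byte 0xE1 = 11100001 matches 1110xxxx → 3-byte sequence.
Byte 1: 0xE1 = 11100001, payload 0001 (4 bits).
Byte 2: 0x84 = 10000100 (10xxxxxx ✓), payload 000100.
Byte 3: 0x8C = 10001100 (10xxxxxx ✓), payload 001100.
Concatenate: 0001000100001100 = 0x110C (16 bits → U+110C).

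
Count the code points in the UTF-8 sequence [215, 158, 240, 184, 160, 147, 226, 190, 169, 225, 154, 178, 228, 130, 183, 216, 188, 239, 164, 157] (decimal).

Byte at offset 0: 0xD7 = 11010111 → 2-byte char (#1). Advance 2.
Byte at offset 2: 0xF0 = 11110000 → 4-byte char (#2). Advance 4.
Byte at offset 6: 0xE2 = 11100010 → 3-byte char (#3). Advance 3.
Byte at offset 9: 0xE1 = 11100001 → 3-byte char (#4). Advance 3.
Byte at offset 12: 0xE4 = 11100100 → 3-byte char (#5). Advance 3.
Byte at offset 15: 0xD8 = 11011000 → 2-byte char (#6). Advance 2.
Byte at offset 17: 0xEF = 11101111 → 3-byte char (#7). Advance 3.
Reached end at offset 20 after 7 code points.

7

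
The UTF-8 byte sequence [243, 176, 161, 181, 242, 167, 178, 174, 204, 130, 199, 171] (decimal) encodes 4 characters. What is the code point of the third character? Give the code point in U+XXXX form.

U+0302

Offset 0: leading byte 0xF3 = 11110011 → 4-byte char #1 = F3 B0 A1 B5.
Offset 4: leading byte 0xF2 = 11110010 → 4-byte char #2 = F2 A7 B2 AE.
Offset 8: leading byte 0xCC = 11001100 → 2-byte char #3 = CC 82.
Leading byte 0xCC = 11001100 matches 110xxxxx → 2-byte sequence.
Byte 1: 0xCC = 11001100, payload 01100 (5 bits).
Byte 2: 0x82 = 10000010 (10xxxxxx ✓), payload 000010.
Concatenate: 01100000010 = 0x302 (11 bits → U+0302).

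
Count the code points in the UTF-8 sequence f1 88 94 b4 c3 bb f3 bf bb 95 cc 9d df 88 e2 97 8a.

Byte at offset 0: 0xF1 = 11110001 → 4-byte char (#1). Advance 4.
Byte at offset 4: 0xC3 = 11000011 → 2-byte char (#2). Advance 2.
Byte at offset 6: 0xF3 = 11110011 → 4-byte char (#3). Advance 4.
Byte at offset 10: 0xCC = 11001100 → 2-byte char (#4). Advance 2.
Byte at offset 12: 0xDF = 11011111 → 2-byte char (#5). Advance 2.
Byte at offset 14: 0xE2 = 11100010 → 3-byte char (#6). Advance 3.
Reached end at offset 17 after 6 code points.

6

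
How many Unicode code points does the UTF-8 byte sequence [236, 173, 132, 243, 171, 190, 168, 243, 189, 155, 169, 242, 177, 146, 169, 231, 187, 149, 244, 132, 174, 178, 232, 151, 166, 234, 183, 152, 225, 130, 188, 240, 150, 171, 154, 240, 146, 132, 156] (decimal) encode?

11

Byte at offset 0: 0xEC = 11101100 → 3-byte char (#1). Advance 3.
Byte at offset 3: 0xF3 = 11110011 → 4-byte char (#2). Advance 4.
Byte at offset 7: 0xF3 = 11110011 → 4-byte char (#3). Advance 4.
Byte at offset 11: 0xF2 = 11110010 → 4-byte char (#4). Advance 4.
Byte at offset 15: 0xE7 = 11100111 → 3-byte char (#5). Advance 3.
Byte at offset 18: 0xF4 = 11110100 → 4-byte char (#6). Advance 4.
Byte at offset 22: 0xE8 = 11101000 → 3-byte char (#7). Advance 3.
Byte at offset 25: 0xEA = 11101010 → 3-byte char (#8). Advance 3.
Byte at offset 28: 0xE1 = 11100001 → 3-byte char (#9). Advance 3.
Byte at offset 31: 0xF0 = 11110000 → 4-byte char (#10). Advance 4.
Byte at offset 35: 0xF0 = 11110000 → 4-byte char (#11). Advance 4.
Reached end at offset 39 after 11 code points.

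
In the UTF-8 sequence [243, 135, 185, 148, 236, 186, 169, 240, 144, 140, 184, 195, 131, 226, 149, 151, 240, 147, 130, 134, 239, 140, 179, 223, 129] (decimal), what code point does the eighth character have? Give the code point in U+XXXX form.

Offset 0: leading byte 0xF3 = 11110011 → 4-byte char #1 = F3 87 B9 94.
Offset 4: leading byte 0xEC = 11101100 → 3-byte char #2 = EC BA A9.
Offset 7: leading byte 0xF0 = 11110000 → 4-byte char #3 = F0 90 8C B8.
Offset 11: leading byte 0xC3 = 11000011 → 2-byte char #4 = C3 83.
Offset 13: leading byte 0xE2 = 11100010 → 3-byte char #5 = E2 95 97.
Offset 16: leading byte 0xF0 = 11110000 → 4-byte char #6 = F0 93 82 86.
Offset 20: leading byte 0xEF = 11101111 → 3-byte char #7 = EF 8C B3.
Offset 23: leading byte 0xDF = 11011111 → 2-byte char #8 = DF 81.
Leading byte 0xDF = 11011111 matches 110xxxxx → 2-byte sequence.
Byte 1: 0xDF = 11011111, payload 11111 (5 bits).
Byte 2: 0x81 = 10000001 (10xxxxxx ✓), payload 000001.
Concatenate: 11111000001 = 0x7C1 (11 bits → U+07C1).

U+07C1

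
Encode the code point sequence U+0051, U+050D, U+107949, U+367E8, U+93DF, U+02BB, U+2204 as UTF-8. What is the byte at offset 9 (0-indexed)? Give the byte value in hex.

0x9F

U+0051 → 1-byte form 51 at offsets 0–0.
U+050D → 2-byte form D4 8D at offsets 1–2.
U+107949 → 4-byte form F4 87 A5 89 at offsets 3–6.
U+367E8 → 4-byte form F0 B6 9F A8 at offsets 7–10.
Offset 9 falls in char 4's range; it's byte 3 of F0 B6 9F A8 = 0x9F.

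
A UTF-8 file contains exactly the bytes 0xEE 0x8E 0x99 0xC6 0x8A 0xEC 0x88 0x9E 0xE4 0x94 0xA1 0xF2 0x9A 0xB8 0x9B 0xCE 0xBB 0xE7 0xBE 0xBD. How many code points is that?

7

Byte at offset 0: 0xEE = 11101110 → 3-byte char (#1). Advance 3.
Byte at offset 3: 0xC6 = 11000110 → 2-byte char (#2). Advance 2.
Byte at offset 5: 0xEC = 11101100 → 3-byte char (#3). Advance 3.
Byte at offset 8: 0xE4 = 11100100 → 3-byte char (#4). Advance 3.
Byte at offset 11: 0xF2 = 11110010 → 4-byte char (#5). Advance 4.
Byte at offset 15: 0xCE = 11001110 → 2-byte char (#6). Advance 2.
Byte at offset 17: 0xE7 = 11100111 → 3-byte char (#7). Advance 3.
Reached end at offset 20 after 7 code points.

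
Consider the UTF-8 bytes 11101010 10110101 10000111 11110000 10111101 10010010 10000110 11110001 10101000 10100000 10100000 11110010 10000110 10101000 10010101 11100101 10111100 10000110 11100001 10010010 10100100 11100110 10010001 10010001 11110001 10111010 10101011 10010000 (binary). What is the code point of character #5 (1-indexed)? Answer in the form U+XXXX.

Offset 0: leading byte 0xEA = 11101010 → 3-byte char #1 = EA B5 87.
Offset 3: leading byte 0xF0 = 11110000 → 4-byte char #2 = F0 BD 92 86.
Offset 7: leading byte 0xF1 = 11110001 → 4-byte char #3 = F1 A8 A0 A0.
Offset 11: leading byte 0xF2 = 11110010 → 4-byte char #4 = F2 86 A8 95.
Offset 15: leading byte 0xE5 = 11100101 → 3-byte char #5 = E5 BC 86.
Leading byte 0xE5 = 11100101 matches 1110xxxx → 3-byte sequence.
Byte 1: 0xE5 = 11100101, payload 0101 (4 bits).
Byte 2: 0xBC = 10111100 (10xxxxxx ✓), payload 111100.
Byte 3: 0x86 = 10000110 (10xxxxxx ✓), payload 000110.
Concatenate: 0101111100000110 = 0x5F06 (16 bits → U+5F06).

U+5F06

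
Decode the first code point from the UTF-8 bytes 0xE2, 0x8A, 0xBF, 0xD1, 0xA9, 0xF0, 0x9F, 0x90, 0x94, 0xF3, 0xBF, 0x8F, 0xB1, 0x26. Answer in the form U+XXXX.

U+22BF

Offset 0: leading byte 0xE2 = 11100010 → 3-byte char #1 = E2 8A BF.
Leading byte 0xE2 = 11100010 matches 1110xxxx → 3-byte sequence.
Byte 1: 0xE2 = 11100010, payload 0010 (4 bits).
Byte 2: 0x8A = 10001010 (10xxxxxx ✓), payload 001010.
Byte 3: 0xBF = 10111111 (10xxxxxx ✓), payload 111111.
Concatenate: 0010001010111111 = 0x22BF (16 bits → U+22BF).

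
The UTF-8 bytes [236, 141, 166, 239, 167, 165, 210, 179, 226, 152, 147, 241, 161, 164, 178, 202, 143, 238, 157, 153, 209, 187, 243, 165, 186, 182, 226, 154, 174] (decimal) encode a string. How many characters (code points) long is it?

Byte at offset 0: 0xEC = 11101100 → 3-byte char (#1). Advance 3.
Byte at offset 3: 0xEF = 11101111 → 3-byte char (#2). Advance 3.
Byte at offset 6: 0xD2 = 11010010 → 2-byte char (#3). Advance 2.
Byte at offset 8: 0xE2 = 11100010 → 3-byte char (#4). Advance 3.
Byte at offset 11: 0xF1 = 11110001 → 4-byte char (#5). Advance 4.
Byte at offset 15: 0xCA = 11001010 → 2-byte char (#6). Advance 2.
Byte at offset 17: 0xEE = 11101110 → 3-byte char (#7). Advance 3.
Byte at offset 20: 0xD1 = 11010001 → 2-byte char (#8). Advance 2.
Byte at offset 22: 0xF3 = 11110011 → 4-byte char (#9). Advance 4.
Byte at offset 26: 0xE2 = 11100010 → 3-byte char (#10). Advance 3.
Reached end at offset 29 after 10 code points.

10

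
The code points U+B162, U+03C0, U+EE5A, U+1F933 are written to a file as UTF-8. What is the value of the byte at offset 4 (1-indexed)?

1-indexed offset 4 is 0-indexed offset 3.
U+B162 → 3-byte form EB 85 A2 at offsets 0–2.
U+03C0 → 2-byte form CF 80 at offsets 3–4.
Offset 3 falls in char 2's range; it's byte 1 of CF 80 = 0xCF.

0xCF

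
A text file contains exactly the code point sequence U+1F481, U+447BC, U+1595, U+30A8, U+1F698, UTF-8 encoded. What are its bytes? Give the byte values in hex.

U+1F481: 4-byte form → F0 9F 92 81.
U+447BC: 4-byte form → F1 84 9E BC.
U+1595: 3-byte form → E1 96 95.
U+30A8: 3-byte form → E3 82 A8.
U+1F698: 4-byte form → F0 9F 9A 98.
Concatenated (18 bytes): F0 9F 92 81 F1 84 9E BC E1 96 95 E3 82 A8 F0 9F 9A 98.

F0 9F 92 81 F1 84 9E BC E1 96 95 E3 82 A8 F0 9F 9A 98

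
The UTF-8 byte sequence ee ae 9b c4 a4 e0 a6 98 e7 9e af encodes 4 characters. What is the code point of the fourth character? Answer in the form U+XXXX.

U+77AF

Offset 0: leading byte 0xEE = 11101110 → 3-byte char #1 = EE AE 9B.
Offset 3: leading byte 0xC4 = 11000100 → 2-byte char #2 = C4 A4.
Offset 5: leading byte 0xE0 = 11100000 → 3-byte char #3 = E0 A6 98.
Offset 8: leading byte 0xE7 = 11100111 → 3-byte char #4 = E7 9E AF.
Leading byte 0xE7 = 11100111 matches 1110xxxx → 3-byte sequence.
Byte 1: 0xE7 = 11100111, payload 0111 (4 bits).
Byte 2: 0x9E = 10011110 (10xxxxxx ✓), payload 011110.
Byte 3: 0xAF = 10101111 (10xxxxxx ✓), payload 101111.
Concatenate: 0111011110101111 = 0x77AF (16 bits → U+77AF).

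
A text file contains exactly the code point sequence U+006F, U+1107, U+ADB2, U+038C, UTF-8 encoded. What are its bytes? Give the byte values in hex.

6F E1 84 87 EA B6 B2 CE 8C

U+006F: 1-byte form → 6F.
U+1107: 3-byte form → E1 84 87.
U+ADB2: 3-byte form → EA B6 B2.
U+038C: 2-byte form → CE 8C.
Concatenated (9 bytes): 6F E1 84 87 EA B6 B2 CE 8C.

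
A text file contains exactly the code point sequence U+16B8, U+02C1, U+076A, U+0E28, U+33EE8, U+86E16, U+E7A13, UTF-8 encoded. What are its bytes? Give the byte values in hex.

E1 9A B8 CB 81 DD AA E0 B8 A8 F0 B3 BB A8 F2 86 B8 96 F3 A7 A8 93

U+16B8: 3-byte form → E1 9A B8.
U+02C1: 2-byte form → CB 81.
U+076A: 2-byte form → DD AA.
U+0E28: 3-byte form → E0 B8 A8.
U+33EE8: 4-byte form → F0 B3 BB A8.
U+86E16: 4-byte form → F2 86 B8 96.
U+E7A13: 4-byte form → F3 A7 A8 93.
Concatenated (22 bytes): E1 9A B8 CB 81 DD AA E0 B8 A8 F0 B3 BB A8 F2 86 B8 96 F3 A7 A8 93.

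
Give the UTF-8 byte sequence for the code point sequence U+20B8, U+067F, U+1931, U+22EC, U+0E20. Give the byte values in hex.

U+20B8: 3-byte form → E2 82 B8.
U+067F: 2-byte form → D9 BF.
U+1931: 3-byte form → E1 A4 B1.
U+22EC: 3-byte form → E2 8B AC.
U+0E20: 3-byte form → E0 B8 A0.
Concatenated (14 bytes): E2 82 B8 D9 BF E1 A4 B1 E2 8B AC E0 B8 A0.

E2 82 B8 D9 BF E1 A4 B1 E2 8B AC E0 B8 A0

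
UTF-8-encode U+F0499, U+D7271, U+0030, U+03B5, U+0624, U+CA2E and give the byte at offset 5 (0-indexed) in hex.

0x97

U+F0499 → 4-byte form F3 B0 92 99 at offsets 0–3.
U+D7271 → 4-byte form F3 97 89 B1 at offsets 4–7.
Offset 5 falls in char 2's range; it's byte 2 of F3 97 89 B1 = 0x97.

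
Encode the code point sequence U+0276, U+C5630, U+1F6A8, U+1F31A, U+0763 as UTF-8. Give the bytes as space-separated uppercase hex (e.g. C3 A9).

U+0276: 2-byte form → C9 B6.
U+C5630: 4-byte form → F3 85 98 B0.
U+1F6A8: 4-byte form → F0 9F 9A A8.
U+1F31A: 4-byte form → F0 9F 8C 9A.
U+0763: 2-byte form → DD A3.
Concatenated (16 bytes): C9 B6 F3 85 98 B0 F0 9F 9A A8 F0 9F 8C 9A DD A3.

C9 B6 F3 85 98 B0 F0 9F 9A A8 F0 9F 8C 9A DD A3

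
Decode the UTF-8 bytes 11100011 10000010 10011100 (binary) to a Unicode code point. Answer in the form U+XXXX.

U+309C

Leading byte 0xE3 = 11100011 matches 1110xxxx → 3-byte sequence.
Byte 1: 0xE3 = 11100011, payload 0011 (4 bits).
Byte 2: 0x82 = 10000010 (10xxxxxx ✓), payload 000010.
Byte 3: 0x9C = 10011100 (10xxxxxx ✓), payload 011100.
Concatenate: 0011000010011100 = 0x309C (16 bits → U+309C).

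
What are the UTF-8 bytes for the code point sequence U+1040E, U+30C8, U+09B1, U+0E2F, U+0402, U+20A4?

U+1040E: 4-byte form → F0 90 90 8E.
U+30C8: 3-byte form → E3 83 88.
U+09B1: 3-byte form → E0 A6 B1.
U+0E2F: 3-byte form → E0 B8 AF.
U+0402: 2-byte form → D0 82.
U+20A4: 3-byte form → E2 82 A4.
Concatenated (18 bytes): F0 90 90 8E E3 83 88 E0 A6 B1 E0 B8 AF D0 82 E2 82 A4.

F0 90 90 8E E3 83 88 E0 A6 B1 E0 B8 AF D0 82 E2 82 A4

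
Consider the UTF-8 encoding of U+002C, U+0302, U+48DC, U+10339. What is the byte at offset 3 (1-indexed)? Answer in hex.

0x82

1-indexed offset 3 is 0-indexed offset 2.
U+002C → 1-byte form 2C at offsets 0–0.
U+0302 → 2-byte form CC 82 at offsets 1–2.
Offset 2 falls in char 2's range; it's byte 2 of CC 82 = 0x82.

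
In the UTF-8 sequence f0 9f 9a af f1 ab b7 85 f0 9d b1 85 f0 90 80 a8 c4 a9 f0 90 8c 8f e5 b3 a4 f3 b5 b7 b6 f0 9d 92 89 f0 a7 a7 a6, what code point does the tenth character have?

U+279E6

Offset 0: leading byte 0xF0 = 11110000 → 4-byte char #1 = F0 9F 9A AF.
Offset 4: leading byte 0xF1 = 11110001 → 4-byte char #2 = F1 AB B7 85.
Offset 8: leading byte 0xF0 = 11110000 → 4-byte char #3 = F0 9D B1 85.
Offset 12: leading byte 0xF0 = 11110000 → 4-byte char #4 = F0 90 80 A8.
Offset 16: leading byte 0xC4 = 11000100 → 2-byte char #5 = C4 A9.
Offset 18: leading byte 0xF0 = 11110000 → 4-byte char #6 = F0 90 8C 8F.
Offset 22: leading byte 0xE5 = 11100101 → 3-byte char #7 = E5 B3 A4.
Offset 25: leading byte 0xF3 = 11110011 → 4-byte char #8 = F3 B5 B7 B6.
Offset 29: leading byte 0xF0 = 11110000 → 4-byte char #9 = F0 9D 92 89.
Offset 33: leading byte 0xF0 = 11110000 → 4-byte char #10 = F0 A7 A7 A6.
Leading byte 0xF0 = 11110000 matches 11110xxx → 4-byte sequence.
Byte 1: 0xF0 = 11110000, payload 000 (3 bits).
Byte 2: 0xA7 = 10100111 (10xxxxxx ✓), payload 100111.
Byte 3: 0xA7 = 10100111 (10xxxxxx ✓), payload 100111.
Byte 4: 0xA6 = 10100110 (10xxxxxx ✓), payload 100110.
Concatenate: 000100111100111100110 = 0x279E6 (21 bits → U+279E6).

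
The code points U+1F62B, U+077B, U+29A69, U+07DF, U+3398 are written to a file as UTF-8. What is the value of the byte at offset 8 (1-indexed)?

1-indexed offset 8 is 0-indexed offset 7.
U+1F62B → 4-byte form F0 9F 98 AB at offsets 0–3.
U+077B → 2-byte form DD BB at offsets 4–5.
U+29A69 → 4-byte form F0 A9 A9 A9 at offsets 6–9.
Offset 7 falls in char 3's range; it's byte 2 of F0 A9 A9 A9 = 0xA9.

0xA9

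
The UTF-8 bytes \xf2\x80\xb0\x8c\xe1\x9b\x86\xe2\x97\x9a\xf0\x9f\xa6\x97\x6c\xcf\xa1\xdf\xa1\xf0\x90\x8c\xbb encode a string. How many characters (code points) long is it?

8

Byte at offset 0: 0xF2 = 11110010 → 4-byte char (#1). Advance 4.
Byte at offset 4: 0xE1 = 11100001 → 3-byte char (#2). Advance 3.
Byte at offset 7: 0xE2 = 11100010 → 3-byte char (#3). Advance 3.
Byte at offset 10: 0xF0 = 11110000 → 4-byte char (#4). Advance 4.
Byte at offset 14: 0x6C = 01101100 → 1-byte char (#5). Advance 1.
Byte at offset 15: 0xCF = 11001111 → 2-byte char (#6). Advance 2.
Byte at offset 17: 0xDF = 11011111 → 2-byte char (#7). Advance 2.
Byte at offset 19: 0xF0 = 11110000 → 4-byte char (#8). Advance 4.
Reached end at offset 23 after 8 code points.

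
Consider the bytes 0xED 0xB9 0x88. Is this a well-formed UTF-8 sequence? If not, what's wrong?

invalid (encodes a surrogate (U+D800–U+DFFF))

Structurally a 3-byte sequence; payload = 0xDE48.
But 0xDE48 is in U+D800–U+DFFF, the surrogate range. Surrogates are not Unicode scalar values and are forbidden in UTF-8.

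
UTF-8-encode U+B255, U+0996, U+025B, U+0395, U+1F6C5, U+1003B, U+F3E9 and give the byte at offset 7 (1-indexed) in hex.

1-indexed offset 7 is 0-indexed offset 6.
U+B255 → 3-byte form EB 89 95 at offsets 0–2.
U+0996 → 3-byte form E0 A6 96 at offsets 3–5.
U+025B → 2-byte form C9 9B at offsets 6–7.
Offset 6 falls in char 3's range; it's byte 1 of C9 9B = 0xC9.

0xC9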